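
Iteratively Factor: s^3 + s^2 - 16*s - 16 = (s - 4)*(s^2 + 5*s + 4) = (s - 4)*(s + 1)*(s + 4)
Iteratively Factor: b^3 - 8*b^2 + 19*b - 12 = (b - 1)*(b^2 - 7*b + 12) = (b - 4)*(b - 1)*(b - 3)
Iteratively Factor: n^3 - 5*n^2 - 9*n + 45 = (n + 3)*(n^2 - 8*n + 15) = (n - 3)*(n + 3)*(n - 5)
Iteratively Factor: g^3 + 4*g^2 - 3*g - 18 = (g + 3)*(g^2 + g - 6) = (g - 2)*(g + 3)*(g + 3)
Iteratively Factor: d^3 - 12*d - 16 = (d - 4)*(d^2 + 4*d + 4) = (d - 4)*(d + 2)*(d + 2)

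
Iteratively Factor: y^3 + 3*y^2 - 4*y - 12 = (y - 2)*(y^2 + 5*y + 6) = (y - 2)*(y + 2)*(y + 3)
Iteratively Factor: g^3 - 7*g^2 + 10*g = (g - 2)*(g^2 - 5*g) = (g - 5)*(g - 2)*(g)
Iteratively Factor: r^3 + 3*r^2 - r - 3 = (r + 3)*(r^2 - 1) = (r + 1)*(r + 3)*(r - 1)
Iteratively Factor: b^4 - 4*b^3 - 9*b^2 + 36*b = (b + 3)*(b^3 - 7*b^2 + 12*b) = (b - 4)*(b + 3)*(b^2 - 3*b) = (b - 4)*(b - 3)*(b + 3)*(b)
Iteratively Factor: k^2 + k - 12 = (k - 3)*(k + 4)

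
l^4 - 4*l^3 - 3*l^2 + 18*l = l*(l - 3)^2*(l + 2)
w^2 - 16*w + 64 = (w - 8)^2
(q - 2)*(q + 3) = q^2 + q - 6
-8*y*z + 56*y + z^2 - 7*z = (-8*y + z)*(z - 7)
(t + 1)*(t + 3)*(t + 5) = t^3 + 9*t^2 + 23*t + 15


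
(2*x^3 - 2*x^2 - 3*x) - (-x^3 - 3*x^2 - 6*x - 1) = 3*x^3 + x^2 + 3*x + 1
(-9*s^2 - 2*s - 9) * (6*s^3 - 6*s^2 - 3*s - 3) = -54*s^5 + 42*s^4 - 15*s^3 + 87*s^2 + 33*s + 27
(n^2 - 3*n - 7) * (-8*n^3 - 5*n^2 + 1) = -8*n^5 + 19*n^4 + 71*n^3 + 36*n^2 - 3*n - 7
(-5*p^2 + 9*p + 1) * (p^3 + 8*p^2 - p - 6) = -5*p^5 - 31*p^4 + 78*p^3 + 29*p^2 - 55*p - 6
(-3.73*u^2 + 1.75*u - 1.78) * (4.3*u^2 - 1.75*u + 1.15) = -16.039*u^4 + 14.0525*u^3 - 15.006*u^2 + 5.1275*u - 2.047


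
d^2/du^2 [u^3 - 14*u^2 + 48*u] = 6*u - 28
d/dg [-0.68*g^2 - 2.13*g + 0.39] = -1.36*g - 2.13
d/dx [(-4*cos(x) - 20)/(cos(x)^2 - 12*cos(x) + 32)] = 4*(sin(x)^2 - 10*cos(x) + 91)*sin(x)/(cos(x)^2 - 12*cos(x) + 32)^2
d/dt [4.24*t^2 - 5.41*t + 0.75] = 8.48*t - 5.41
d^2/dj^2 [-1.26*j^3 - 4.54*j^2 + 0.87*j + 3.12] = -7.56*j - 9.08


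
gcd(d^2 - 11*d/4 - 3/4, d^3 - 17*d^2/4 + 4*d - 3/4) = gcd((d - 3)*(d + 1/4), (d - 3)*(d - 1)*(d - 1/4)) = d - 3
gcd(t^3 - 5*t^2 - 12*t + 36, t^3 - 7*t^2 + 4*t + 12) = t^2 - 8*t + 12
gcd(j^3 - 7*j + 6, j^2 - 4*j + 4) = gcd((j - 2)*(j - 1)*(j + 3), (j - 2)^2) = j - 2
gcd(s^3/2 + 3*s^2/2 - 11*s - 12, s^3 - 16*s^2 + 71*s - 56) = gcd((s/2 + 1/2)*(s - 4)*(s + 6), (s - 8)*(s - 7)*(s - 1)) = 1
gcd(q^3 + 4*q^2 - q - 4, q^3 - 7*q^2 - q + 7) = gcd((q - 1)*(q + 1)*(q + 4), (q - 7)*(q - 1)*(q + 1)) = q^2 - 1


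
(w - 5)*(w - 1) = w^2 - 6*w + 5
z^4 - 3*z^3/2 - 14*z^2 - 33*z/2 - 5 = (z - 5)*(z + 1/2)*(z + 1)*(z + 2)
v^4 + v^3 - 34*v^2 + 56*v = v*(v - 4)*(v - 2)*(v + 7)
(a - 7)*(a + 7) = a^2 - 49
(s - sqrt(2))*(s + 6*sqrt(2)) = s^2 + 5*sqrt(2)*s - 12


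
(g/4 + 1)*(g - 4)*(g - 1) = g^3/4 - g^2/4 - 4*g + 4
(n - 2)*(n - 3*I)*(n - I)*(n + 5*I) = n^4 - 2*n^3 + I*n^3 + 17*n^2 - 2*I*n^2 - 34*n - 15*I*n + 30*I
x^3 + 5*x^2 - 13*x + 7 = (x - 1)^2*(x + 7)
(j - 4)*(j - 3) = j^2 - 7*j + 12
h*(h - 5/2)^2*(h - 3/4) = h^4 - 23*h^3/4 + 10*h^2 - 75*h/16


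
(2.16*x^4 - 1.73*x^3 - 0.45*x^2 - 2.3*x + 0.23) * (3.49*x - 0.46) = 7.5384*x^5 - 7.0313*x^4 - 0.7747*x^3 - 7.82*x^2 + 1.8607*x - 0.1058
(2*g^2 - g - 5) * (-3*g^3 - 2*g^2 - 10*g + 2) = -6*g^5 - g^4 - 3*g^3 + 24*g^2 + 48*g - 10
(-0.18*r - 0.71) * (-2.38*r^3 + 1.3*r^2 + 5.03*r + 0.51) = 0.4284*r^4 + 1.4558*r^3 - 1.8284*r^2 - 3.6631*r - 0.3621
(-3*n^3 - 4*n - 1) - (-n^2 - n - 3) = -3*n^3 + n^2 - 3*n + 2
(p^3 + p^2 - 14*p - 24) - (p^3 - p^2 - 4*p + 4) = 2*p^2 - 10*p - 28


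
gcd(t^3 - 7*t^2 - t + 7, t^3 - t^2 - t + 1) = t^2 - 1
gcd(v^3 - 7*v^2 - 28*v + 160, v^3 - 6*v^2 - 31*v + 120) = v^2 - 3*v - 40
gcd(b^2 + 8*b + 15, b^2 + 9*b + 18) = b + 3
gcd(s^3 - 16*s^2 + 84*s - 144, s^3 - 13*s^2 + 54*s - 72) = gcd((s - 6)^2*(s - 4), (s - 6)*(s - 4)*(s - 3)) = s^2 - 10*s + 24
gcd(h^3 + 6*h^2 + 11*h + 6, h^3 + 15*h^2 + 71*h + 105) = h + 3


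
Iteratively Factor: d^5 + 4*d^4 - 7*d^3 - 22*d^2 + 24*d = (d)*(d^4 + 4*d^3 - 7*d^2 - 22*d + 24) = d*(d - 2)*(d^3 + 6*d^2 + 5*d - 12) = d*(d - 2)*(d + 3)*(d^2 + 3*d - 4) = d*(d - 2)*(d - 1)*(d + 3)*(d + 4)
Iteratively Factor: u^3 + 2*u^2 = (u)*(u^2 + 2*u) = u^2*(u + 2)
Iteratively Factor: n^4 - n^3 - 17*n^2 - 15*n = (n)*(n^3 - n^2 - 17*n - 15) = n*(n - 5)*(n^2 + 4*n + 3) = n*(n - 5)*(n + 3)*(n + 1)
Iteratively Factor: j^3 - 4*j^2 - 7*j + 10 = (j + 2)*(j^2 - 6*j + 5) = (j - 1)*(j + 2)*(j - 5)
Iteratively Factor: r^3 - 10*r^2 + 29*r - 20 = (r - 1)*(r^2 - 9*r + 20) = (r - 4)*(r - 1)*(r - 5)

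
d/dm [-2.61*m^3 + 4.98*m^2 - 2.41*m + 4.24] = -7.83*m^2 + 9.96*m - 2.41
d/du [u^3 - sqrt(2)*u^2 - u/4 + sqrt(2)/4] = 3*u^2 - 2*sqrt(2)*u - 1/4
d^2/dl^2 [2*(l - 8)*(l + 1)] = 4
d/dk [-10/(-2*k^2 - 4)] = -10*k/(k^2 + 2)^2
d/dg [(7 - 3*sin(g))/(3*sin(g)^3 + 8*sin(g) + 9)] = (18*sin(g)^3 - 63*sin(g)^2 - 83)*cos(g)/(3*sin(g)^3 + 8*sin(g) + 9)^2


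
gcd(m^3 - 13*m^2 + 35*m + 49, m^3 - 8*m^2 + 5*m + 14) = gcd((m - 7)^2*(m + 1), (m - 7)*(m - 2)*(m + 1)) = m^2 - 6*m - 7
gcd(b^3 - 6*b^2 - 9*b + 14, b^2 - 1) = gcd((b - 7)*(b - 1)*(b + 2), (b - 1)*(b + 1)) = b - 1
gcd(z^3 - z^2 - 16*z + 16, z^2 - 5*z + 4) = z^2 - 5*z + 4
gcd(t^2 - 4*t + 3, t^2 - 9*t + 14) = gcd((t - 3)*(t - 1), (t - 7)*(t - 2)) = 1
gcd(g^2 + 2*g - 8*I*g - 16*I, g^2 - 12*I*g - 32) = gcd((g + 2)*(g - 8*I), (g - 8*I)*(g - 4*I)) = g - 8*I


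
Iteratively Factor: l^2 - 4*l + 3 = (l - 3)*(l - 1)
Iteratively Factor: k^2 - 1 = (k - 1)*(k + 1)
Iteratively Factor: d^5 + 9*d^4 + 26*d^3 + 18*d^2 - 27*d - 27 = (d + 3)*(d^4 + 6*d^3 + 8*d^2 - 6*d - 9) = (d + 1)*(d + 3)*(d^3 + 5*d^2 + 3*d - 9) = (d + 1)*(d + 3)^2*(d^2 + 2*d - 3) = (d - 1)*(d + 1)*(d + 3)^2*(d + 3)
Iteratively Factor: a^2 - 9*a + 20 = (a - 5)*(a - 4)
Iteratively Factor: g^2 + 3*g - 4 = (g + 4)*(g - 1)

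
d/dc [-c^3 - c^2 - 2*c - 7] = -3*c^2 - 2*c - 2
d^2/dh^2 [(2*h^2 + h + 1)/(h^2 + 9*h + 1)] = 2*(-17*h^3 - 3*h^2 + 24*h + 73)/(h^6 + 27*h^5 + 246*h^4 + 783*h^3 + 246*h^2 + 27*h + 1)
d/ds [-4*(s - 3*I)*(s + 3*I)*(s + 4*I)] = -12*s^2 - 32*I*s - 36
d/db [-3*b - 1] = -3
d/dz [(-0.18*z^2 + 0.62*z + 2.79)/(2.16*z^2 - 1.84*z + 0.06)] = (-1.008*z^2 - 12.0744*z + 5.1708)/(4.6656*z^4 - 7.9488*z^3 + 3.6448*z^2 - 0.2208*z + 0.0036)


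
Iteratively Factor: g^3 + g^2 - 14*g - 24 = (g + 2)*(g^2 - g - 12) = (g + 2)*(g + 3)*(g - 4)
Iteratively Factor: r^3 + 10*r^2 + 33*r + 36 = (r + 3)*(r^2 + 7*r + 12) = (r + 3)*(r + 4)*(r + 3)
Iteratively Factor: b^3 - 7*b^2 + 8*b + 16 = (b - 4)*(b^2 - 3*b - 4) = (b - 4)*(b + 1)*(b - 4)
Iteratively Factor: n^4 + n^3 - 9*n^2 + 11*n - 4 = (n - 1)*(n^3 + 2*n^2 - 7*n + 4) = (n - 1)*(n + 4)*(n^2 - 2*n + 1) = (n - 1)^2*(n + 4)*(n - 1)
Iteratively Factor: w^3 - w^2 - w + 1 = (w - 1)*(w^2 - 1) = (w - 1)*(w + 1)*(w - 1)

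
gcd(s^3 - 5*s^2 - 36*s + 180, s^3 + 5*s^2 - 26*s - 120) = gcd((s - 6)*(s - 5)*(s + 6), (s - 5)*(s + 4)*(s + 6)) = s^2 + s - 30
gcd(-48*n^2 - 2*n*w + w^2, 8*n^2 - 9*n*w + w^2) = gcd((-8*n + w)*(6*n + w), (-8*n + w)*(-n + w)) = -8*n + w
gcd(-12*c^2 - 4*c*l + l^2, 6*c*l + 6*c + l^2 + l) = 1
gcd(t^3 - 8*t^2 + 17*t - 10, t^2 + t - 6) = t - 2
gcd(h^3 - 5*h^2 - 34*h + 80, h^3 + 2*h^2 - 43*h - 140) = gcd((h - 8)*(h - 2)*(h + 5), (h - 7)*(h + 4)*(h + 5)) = h + 5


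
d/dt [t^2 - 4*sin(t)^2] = 2*t - 4*sin(2*t)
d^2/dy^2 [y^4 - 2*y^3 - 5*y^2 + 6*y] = 12*y^2 - 12*y - 10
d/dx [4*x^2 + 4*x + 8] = 8*x + 4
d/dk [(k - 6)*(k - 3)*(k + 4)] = 3*k^2 - 10*k - 18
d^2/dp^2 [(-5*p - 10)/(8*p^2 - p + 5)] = 10*(-(p + 2)*(16*p - 1)^2 + 3*(8*p + 5)*(8*p^2 - p + 5))/(8*p^2 - p + 5)^3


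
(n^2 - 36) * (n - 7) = n^3 - 7*n^2 - 36*n + 252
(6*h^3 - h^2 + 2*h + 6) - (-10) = 6*h^3 - h^2 + 2*h + 16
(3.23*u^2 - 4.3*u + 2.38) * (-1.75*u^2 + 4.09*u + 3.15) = -5.6525*u^4 + 20.7357*u^3 - 11.5775*u^2 - 3.8108*u + 7.497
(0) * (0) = 0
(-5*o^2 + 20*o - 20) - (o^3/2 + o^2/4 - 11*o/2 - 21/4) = -o^3/2 - 21*o^2/4 + 51*o/2 - 59/4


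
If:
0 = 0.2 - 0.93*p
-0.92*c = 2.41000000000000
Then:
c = -2.62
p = 0.22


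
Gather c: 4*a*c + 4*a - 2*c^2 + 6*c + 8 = 4*a - 2*c^2 + c*(4*a + 6) + 8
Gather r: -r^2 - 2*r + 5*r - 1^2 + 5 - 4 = -r^2 + 3*r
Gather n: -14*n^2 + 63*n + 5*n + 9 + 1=-14*n^2 + 68*n + 10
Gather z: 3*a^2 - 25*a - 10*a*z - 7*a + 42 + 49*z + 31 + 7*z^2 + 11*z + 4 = 3*a^2 - 32*a + 7*z^2 + z*(60 - 10*a) + 77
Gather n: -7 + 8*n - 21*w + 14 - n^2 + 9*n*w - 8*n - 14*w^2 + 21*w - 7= -n^2 + 9*n*w - 14*w^2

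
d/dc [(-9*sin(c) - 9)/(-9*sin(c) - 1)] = -72*cos(c)/(9*sin(c) + 1)^2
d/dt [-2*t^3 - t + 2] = -6*t^2 - 1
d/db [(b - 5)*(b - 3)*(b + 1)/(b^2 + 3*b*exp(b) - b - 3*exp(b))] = (-(b - 5)*(b - 3)*(b + 1)*(3*b*exp(b) + 2*b - 1) + ((b - 5)*(b - 3) + (b - 5)*(b + 1) + (b - 3)*(b + 1))*(b^2 + 3*b*exp(b) - b - 3*exp(b)))/(b^2 + 3*b*exp(b) - b - 3*exp(b))^2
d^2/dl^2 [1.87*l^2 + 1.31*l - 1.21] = 3.74000000000000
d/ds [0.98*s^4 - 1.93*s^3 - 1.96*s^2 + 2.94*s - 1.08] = 3.92*s^3 - 5.79*s^2 - 3.92*s + 2.94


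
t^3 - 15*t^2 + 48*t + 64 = (t - 8)^2*(t + 1)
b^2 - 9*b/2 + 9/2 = (b - 3)*(b - 3/2)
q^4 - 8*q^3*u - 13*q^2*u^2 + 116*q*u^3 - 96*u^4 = (q - 8*u)*(q - 3*u)*(q - u)*(q + 4*u)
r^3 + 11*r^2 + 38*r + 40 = (r + 2)*(r + 4)*(r + 5)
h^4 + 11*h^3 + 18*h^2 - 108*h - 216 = (h - 3)*(h + 2)*(h + 6)^2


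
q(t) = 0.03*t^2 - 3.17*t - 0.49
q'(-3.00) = -3.35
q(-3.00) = 9.29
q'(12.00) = -2.45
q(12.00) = -34.21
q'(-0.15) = -3.18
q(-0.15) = -0.01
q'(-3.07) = -3.35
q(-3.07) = 9.52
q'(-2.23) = -3.30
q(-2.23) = 6.73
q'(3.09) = -2.98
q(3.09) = -10.00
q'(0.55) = -3.14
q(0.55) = -2.22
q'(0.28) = -3.15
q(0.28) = -1.38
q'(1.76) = -3.06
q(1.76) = -5.98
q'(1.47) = -3.08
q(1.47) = -5.09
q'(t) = 0.06*t - 3.17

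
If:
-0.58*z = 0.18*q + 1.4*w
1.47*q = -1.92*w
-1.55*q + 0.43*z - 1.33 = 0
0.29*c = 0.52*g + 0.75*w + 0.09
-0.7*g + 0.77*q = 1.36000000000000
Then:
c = -3.16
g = -3.59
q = -1.50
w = 1.15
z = -2.30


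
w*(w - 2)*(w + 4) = w^3 + 2*w^2 - 8*w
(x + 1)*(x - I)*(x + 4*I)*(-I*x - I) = -I*x^4 + 3*x^3 - 2*I*x^3 + 6*x^2 - 5*I*x^2 + 3*x - 8*I*x - 4*I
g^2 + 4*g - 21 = (g - 3)*(g + 7)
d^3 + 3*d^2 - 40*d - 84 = (d - 6)*(d + 2)*(d + 7)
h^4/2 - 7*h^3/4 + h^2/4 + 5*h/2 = h*(h/2 + 1/2)*(h - 5/2)*(h - 2)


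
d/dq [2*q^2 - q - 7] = 4*q - 1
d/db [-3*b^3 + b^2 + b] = -9*b^2 + 2*b + 1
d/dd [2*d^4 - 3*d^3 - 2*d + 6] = 8*d^3 - 9*d^2 - 2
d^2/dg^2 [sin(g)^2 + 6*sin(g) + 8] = -6*sin(g) + 2*cos(2*g)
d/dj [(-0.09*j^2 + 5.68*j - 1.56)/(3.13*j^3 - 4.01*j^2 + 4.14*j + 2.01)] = (0.2817*j^4 - 35.5568*j^3 + 37.0526*j^2 - 12.873*j + 17.8752)/(9.7969*j^6 - 25.1026*j^5 + 41.9965*j^4 - 20.6202*j^3 + 1.0194*j^2 + 16.6428*j + 4.0401)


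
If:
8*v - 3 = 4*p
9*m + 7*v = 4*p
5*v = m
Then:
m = -15/44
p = -39/44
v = -3/44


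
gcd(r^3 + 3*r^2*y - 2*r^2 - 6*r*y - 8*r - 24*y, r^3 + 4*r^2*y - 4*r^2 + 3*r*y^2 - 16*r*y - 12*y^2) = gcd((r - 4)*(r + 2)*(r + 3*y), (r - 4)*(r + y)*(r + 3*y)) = r^2 + 3*r*y - 4*r - 12*y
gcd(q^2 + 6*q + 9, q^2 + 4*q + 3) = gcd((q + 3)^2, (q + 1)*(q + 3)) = q + 3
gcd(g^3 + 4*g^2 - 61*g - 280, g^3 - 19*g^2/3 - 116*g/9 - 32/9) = g - 8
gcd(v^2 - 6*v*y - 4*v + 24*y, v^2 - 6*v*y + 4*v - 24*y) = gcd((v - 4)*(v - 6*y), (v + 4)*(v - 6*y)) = -v + 6*y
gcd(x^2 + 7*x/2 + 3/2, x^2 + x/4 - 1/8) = x + 1/2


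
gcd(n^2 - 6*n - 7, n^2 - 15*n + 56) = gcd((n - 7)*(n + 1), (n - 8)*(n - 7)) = n - 7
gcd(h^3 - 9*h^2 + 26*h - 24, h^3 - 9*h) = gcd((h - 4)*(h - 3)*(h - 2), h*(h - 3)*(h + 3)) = h - 3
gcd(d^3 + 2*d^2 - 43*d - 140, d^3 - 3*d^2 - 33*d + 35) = d^2 - 2*d - 35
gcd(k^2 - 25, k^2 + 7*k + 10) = k + 5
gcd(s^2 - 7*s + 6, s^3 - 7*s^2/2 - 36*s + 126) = s - 6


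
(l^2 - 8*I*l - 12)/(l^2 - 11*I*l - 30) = (l - 2*I)/(l - 5*I)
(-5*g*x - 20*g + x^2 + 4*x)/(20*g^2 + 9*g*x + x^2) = (-5*g*x - 20*g + x^2 + 4*x)/(20*g^2 + 9*g*x + x^2)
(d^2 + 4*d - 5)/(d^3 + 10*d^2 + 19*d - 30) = 1/(d + 6)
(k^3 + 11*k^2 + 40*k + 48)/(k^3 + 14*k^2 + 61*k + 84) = (k + 4)/(k + 7)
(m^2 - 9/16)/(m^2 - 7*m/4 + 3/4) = (m + 3/4)/(m - 1)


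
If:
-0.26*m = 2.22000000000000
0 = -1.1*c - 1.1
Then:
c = -1.00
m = -8.54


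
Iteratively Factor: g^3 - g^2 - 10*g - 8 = (g + 2)*(g^2 - 3*g - 4) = (g + 1)*(g + 2)*(g - 4)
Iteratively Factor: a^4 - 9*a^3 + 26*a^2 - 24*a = (a)*(a^3 - 9*a^2 + 26*a - 24) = a*(a - 3)*(a^2 - 6*a + 8) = a*(a - 4)*(a - 3)*(a - 2)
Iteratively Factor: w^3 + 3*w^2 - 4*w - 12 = (w - 2)*(w^2 + 5*w + 6) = (w - 2)*(w + 3)*(w + 2)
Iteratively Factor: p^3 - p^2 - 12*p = (p + 3)*(p^2 - 4*p) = (p - 4)*(p + 3)*(p)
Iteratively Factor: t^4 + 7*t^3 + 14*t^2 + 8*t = (t + 2)*(t^3 + 5*t^2 + 4*t) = (t + 1)*(t + 2)*(t^2 + 4*t) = t*(t + 1)*(t + 2)*(t + 4)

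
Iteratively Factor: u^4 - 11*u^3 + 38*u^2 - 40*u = (u - 4)*(u^3 - 7*u^2 + 10*u) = (u - 4)*(u - 2)*(u^2 - 5*u) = (u - 5)*(u - 4)*(u - 2)*(u)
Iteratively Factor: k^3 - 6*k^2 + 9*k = (k - 3)*(k^2 - 3*k) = (k - 3)^2*(k)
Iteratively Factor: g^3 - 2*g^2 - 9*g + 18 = (g - 2)*(g^2 - 9) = (g - 2)*(g + 3)*(g - 3)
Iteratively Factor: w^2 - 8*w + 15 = (w - 3)*(w - 5)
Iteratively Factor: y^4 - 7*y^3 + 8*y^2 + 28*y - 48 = (y - 4)*(y^3 - 3*y^2 - 4*y + 12) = (y - 4)*(y - 3)*(y^2 - 4) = (y - 4)*(y - 3)*(y + 2)*(y - 2)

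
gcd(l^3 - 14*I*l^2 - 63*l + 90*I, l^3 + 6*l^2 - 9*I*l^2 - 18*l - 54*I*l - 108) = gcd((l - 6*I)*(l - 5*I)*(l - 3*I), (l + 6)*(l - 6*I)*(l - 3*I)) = l^2 - 9*I*l - 18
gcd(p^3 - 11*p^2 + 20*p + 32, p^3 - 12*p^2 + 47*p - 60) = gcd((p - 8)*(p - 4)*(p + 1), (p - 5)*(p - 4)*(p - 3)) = p - 4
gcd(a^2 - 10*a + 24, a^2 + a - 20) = a - 4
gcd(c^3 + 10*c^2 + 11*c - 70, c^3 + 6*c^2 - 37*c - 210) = c^2 + 12*c + 35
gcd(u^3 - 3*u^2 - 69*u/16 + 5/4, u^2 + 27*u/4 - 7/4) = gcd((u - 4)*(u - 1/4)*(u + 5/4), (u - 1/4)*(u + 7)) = u - 1/4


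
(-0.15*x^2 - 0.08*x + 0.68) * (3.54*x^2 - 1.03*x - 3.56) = -0.531*x^4 - 0.1287*x^3 + 3.0236*x^2 - 0.4156*x - 2.4208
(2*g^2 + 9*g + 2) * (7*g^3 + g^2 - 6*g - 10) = 14*g^5 + 65*g^4 + 11*g^3 - 72*g^2 - 102*g - 20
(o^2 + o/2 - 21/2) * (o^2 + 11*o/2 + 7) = o^4 + 6*o^3 - 3*o^2/4 - 217*o/4 - 147/2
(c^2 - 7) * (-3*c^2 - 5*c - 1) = -3*c^4 - 5*c^3 + 20*c^2 + 35*c + 7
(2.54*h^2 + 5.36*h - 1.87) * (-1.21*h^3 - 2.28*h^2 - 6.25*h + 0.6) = -3.0734*h^5 - 12.2768*h^4 - 25.8331*h^3 - 27.7124*h^2 + 14.9035*h - 1.122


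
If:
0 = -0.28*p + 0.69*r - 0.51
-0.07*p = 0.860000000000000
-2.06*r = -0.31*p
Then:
No Solution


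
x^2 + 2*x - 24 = (x - 4)*(x + 6)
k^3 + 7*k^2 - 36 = (k - 2)*(k + 3)*(k + 6)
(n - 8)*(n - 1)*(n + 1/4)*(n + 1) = n^4 - 31*n^3/4 - 3*n^2 + 31*n/4 + 2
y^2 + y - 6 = (y - 2)*(y + 3)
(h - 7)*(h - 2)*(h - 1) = h^3 - 10*h^2 + 23*h - 14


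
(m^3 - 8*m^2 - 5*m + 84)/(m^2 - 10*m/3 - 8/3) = 3*(m^2 - 4*m - 21)/(3*m + 2)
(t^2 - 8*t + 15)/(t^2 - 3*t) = (t - 5)/t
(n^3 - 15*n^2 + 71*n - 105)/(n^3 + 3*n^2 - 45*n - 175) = (n^2 - 8*n + 15)/(n^2 + 10*n + 25)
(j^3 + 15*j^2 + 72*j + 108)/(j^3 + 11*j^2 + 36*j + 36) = (j + 6)/(j + 2)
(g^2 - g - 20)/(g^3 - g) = (g^2 - g - 20)/(g^3 - g)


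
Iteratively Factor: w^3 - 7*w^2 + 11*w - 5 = (w - 1)*(w^2 - 6*w + 5) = (w - 5)*(w - 1)*(w - 1)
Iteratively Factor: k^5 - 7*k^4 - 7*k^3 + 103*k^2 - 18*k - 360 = (k - 4)*(k^4 - 3*k^3 - 19*k^2 + 27*k + 90) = (k - 4)*(k + 2)*(k^3 - 5*k^2 - 9*k + 45) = (k - 4)*(k + 2)*(k + 3)*(k^2 - 8*k + 15) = (k - 4)*(k - 3)*(k + 2)*(k + 3)*(k - 5)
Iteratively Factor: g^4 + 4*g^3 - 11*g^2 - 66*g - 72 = (g + 2)*(g^3 + 2*g^2 - 15*g - 36) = (g - 4)*(g + 2)*(g^2 + 6*g + 9) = (g - 4)*(g + 2)*(g + 3)*(g + 3)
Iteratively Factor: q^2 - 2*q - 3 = (q + 1)*(q - 3)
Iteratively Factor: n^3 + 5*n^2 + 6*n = (n + 3)*(n^2 + 2*n) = (n + 2)*(n + 3)*(n)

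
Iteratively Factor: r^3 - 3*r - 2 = (r + 1)*(r^2 - r - 2) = (r - 2)*(r + 1)*(r + 1)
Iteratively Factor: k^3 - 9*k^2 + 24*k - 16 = (k - 4)*(k^2 - 5*k + 4) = (k - 4)*(k - 1)*(k - 4)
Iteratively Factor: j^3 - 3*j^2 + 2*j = (j - 2)*(j^2 - j) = j*(j - 2)*(j - 1)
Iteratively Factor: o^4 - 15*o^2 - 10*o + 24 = (o - 4)*(o^3 + 4*o^2 + o - 6) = (o - 4)*(o + 3)*(o^2 + o - 2) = (o - 4)*(o - 1)*(o + 3)*(o + 2)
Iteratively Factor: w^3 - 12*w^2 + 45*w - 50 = (w - 2)*(w^2 - 10*w + 25) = (w - 5)*(w - 2)*(w - 5)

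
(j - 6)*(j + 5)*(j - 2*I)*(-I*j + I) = -I*j^4 - 2*j^3 + 2*I*j^3 + 4*j^2 + 29*I*j^2 + 58*j - 30*I*j - 60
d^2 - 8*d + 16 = (d - 4)^2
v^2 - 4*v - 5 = (v - 5)*(v + 1)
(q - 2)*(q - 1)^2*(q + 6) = q^4 + 2*q^3 - 19*q^2 + 28*q - 12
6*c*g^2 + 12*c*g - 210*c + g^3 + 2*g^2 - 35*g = (6*c + g)*(g - 5)*(g + 7)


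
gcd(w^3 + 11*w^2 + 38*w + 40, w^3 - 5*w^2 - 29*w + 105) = w + 5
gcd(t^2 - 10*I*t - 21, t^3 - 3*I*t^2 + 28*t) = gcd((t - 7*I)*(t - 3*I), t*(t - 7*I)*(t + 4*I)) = t - 7*I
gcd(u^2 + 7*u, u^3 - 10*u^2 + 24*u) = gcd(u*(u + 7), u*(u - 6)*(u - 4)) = u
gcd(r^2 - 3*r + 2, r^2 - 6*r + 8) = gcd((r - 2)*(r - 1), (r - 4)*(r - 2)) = r - 2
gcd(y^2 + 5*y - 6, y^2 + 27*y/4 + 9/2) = y + 6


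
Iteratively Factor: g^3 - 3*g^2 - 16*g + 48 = (g - 4)*(g^2 + g - 12) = (g - 4)*(g - 3)*(g + 4)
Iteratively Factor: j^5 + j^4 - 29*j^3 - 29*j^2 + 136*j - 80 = (j - 1)*(j^4 + 2*j^3 - 27*j^2 - 56*j + 80) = (j - 1)*(j + 4)*(j^3 - 2*j^2 - 19*j + 20) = (j - 1)^2*(j + 4)*(j^2 - j - 20) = (j - 5)*(j - 1)^2*(j + 4)*(j + 4)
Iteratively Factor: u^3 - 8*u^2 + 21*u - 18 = (u - 2)*(u^2 - 6*u + 9) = (u - 3)*(u - 2)*(u - 3)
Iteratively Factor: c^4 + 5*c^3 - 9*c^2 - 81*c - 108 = (c + 3)*(c^3 + 2*c^2 - 15*c - 36) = (c + 3)^2*(c^2 - c - 12) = (c - 4)*(c + 3)^2*(c + 3)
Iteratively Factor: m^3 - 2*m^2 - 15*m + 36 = (m - 3)*(m^2 + m - 12) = (m - 3)*(m + 4)*(m - 3)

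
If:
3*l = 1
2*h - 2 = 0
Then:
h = 1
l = 1/3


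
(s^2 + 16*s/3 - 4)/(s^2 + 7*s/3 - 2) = (s + 6)/(s + 3)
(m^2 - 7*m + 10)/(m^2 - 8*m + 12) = (m - 5)/(m - 6)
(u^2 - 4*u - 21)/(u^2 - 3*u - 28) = (u + 3)/(u + 4)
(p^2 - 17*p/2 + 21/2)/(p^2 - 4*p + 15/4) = 2*(p - 7)/(2*p - 5)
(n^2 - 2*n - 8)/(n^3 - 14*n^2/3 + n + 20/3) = 3*(n + 2)/(3*n^2 - 2*n - 5)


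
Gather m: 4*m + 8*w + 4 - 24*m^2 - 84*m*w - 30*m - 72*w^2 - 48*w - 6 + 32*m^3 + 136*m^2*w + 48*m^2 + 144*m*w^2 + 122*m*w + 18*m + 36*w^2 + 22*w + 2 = 32*m^3 + m^2*(136*w + 24) + m*(144*w^2 + 38*w - 8) - 36*w^2 - 18*w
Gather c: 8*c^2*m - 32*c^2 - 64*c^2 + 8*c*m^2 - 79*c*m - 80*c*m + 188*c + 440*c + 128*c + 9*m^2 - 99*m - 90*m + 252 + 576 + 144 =c^2*(8*m - 96) + c*(8*m^2 - 159*m + 756) + 9*m^2 - 189*m + 972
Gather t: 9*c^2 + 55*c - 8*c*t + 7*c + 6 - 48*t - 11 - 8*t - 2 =9*c^2 + 62*c + t*(-8*c - 56) - 7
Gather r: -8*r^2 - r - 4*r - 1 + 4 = -8*r^2 - 5*r + 3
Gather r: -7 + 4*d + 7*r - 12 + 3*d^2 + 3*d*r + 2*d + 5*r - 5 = 3*d^2 + 6*d + r*(3*d + 12) - 24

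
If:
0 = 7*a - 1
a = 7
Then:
No Solution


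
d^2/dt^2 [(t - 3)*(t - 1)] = 2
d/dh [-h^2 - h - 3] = -2*h - 1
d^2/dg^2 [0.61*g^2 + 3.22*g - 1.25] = 1.22000000000000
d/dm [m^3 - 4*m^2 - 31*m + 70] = 3*m^2 - 8*m - 31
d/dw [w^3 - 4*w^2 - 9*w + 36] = 3*w^2 - 8*w - 9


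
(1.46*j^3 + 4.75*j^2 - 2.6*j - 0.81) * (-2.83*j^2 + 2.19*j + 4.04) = -4.1318*j^5 - 10.2451*j^4 + 23.6589*j^3 + 15.7883*j^2 - 12.2779*j - 3.2724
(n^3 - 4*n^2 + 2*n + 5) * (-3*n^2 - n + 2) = -3*n^5 + 11*n^4 - 25*n^2 - n + 10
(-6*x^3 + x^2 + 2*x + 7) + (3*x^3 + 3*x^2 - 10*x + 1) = -3*x^3 + 4*x^2 - 8*x + 8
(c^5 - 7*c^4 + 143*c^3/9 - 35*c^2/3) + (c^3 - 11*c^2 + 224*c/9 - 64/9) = c^5 - 7*c^4 + 152*c^3/9 - 68*c^2/3 + 224*c/9 - 64/9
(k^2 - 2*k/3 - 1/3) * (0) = 0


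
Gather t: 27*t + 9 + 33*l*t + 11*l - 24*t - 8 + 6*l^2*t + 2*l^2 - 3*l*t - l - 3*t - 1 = 2*l^2 + 10*l + t*(6*l^2 + 30*l)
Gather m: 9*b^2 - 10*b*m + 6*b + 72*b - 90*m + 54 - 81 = 9*b^2 + 78*b + m*(-10*b - 90) - 27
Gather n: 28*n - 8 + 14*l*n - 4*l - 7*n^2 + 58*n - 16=-4*l - 7*n^2 + n*(14*l + 86) - 24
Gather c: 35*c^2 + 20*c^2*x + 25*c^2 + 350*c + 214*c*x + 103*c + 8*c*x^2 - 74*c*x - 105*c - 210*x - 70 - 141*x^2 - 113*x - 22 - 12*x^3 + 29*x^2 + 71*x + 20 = c^2*(20*x + 60) + c*(8*x^2 + 140*x + 348) - 12*x^3 - 112*x^2 - 252*x - 72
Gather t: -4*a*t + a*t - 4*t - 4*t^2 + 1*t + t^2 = -3*t^2 + t*(-3*a - 3)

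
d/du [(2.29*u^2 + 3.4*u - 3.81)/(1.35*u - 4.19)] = (3.0915*u^2 - 19.1902*u - 9.1025)/(1.8225*u^2 - 11.313*u + 17.5561)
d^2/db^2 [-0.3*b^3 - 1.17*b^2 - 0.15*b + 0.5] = -1.8*b - 2.34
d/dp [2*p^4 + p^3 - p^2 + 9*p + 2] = 8*p^3 + 3*p^2 - 2*p + 9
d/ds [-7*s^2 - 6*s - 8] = -14*s - 6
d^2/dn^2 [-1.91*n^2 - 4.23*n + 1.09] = -3.82000000000000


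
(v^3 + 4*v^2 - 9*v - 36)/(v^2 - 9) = v + 4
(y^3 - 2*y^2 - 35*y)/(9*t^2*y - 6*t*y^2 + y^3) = (y^2 - 2*y - 35)/(9*t^2 - 6*t*y + y^2)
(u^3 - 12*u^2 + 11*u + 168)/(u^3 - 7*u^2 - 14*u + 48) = (u - 7)/(u - 2)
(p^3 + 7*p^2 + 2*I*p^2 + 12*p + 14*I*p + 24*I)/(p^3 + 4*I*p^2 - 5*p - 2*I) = (p^2 + 7*p + 12)/(p^2 + 2*I*p - 1)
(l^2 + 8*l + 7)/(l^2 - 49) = (l + 1)/(l - 7)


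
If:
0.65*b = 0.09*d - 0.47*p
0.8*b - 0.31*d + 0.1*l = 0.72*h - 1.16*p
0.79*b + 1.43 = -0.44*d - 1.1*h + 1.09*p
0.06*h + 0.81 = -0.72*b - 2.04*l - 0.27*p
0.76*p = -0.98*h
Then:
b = -0.16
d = -12.81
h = 1.73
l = -0.10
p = -2.23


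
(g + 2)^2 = g^2 + 4*g + 4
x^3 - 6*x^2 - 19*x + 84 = (x - 7)*(x - 3)*(x + 4)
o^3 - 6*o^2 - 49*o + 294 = (o - 7)*(o - 6)*(o + 7)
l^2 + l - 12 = (l - 3)*(l + 4)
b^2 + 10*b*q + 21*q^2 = (b + 3*q)*(b + 7*q)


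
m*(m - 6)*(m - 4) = m^3 - 10*m^2 + 24*m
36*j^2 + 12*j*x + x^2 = (6*j + x)^2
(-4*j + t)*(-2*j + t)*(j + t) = 8*j^3 + 2*j^2*t - 5*j*t^2 + t^3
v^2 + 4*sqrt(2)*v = v*(v + 4*sqrt(2))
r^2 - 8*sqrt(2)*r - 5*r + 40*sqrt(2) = (r - 5)*(r - 8*sqrt(2))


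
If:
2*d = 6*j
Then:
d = 3*j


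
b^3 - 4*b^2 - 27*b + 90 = (b - 6)*(b - 3)*(b + 5)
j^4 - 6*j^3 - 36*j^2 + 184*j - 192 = (j - 8)*(j - 2)^2*(j + 6)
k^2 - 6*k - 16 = (k - 8)*(k + 2)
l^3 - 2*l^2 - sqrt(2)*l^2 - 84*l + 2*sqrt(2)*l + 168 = (l - 2)*(l - 7*sqrt(2))*(l + 6*sqrt(2))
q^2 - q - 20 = (q - 5)*(q + 4)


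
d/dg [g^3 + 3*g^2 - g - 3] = 3*g^2 + 6*g - 1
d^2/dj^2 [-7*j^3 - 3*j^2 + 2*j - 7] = -42*j - 6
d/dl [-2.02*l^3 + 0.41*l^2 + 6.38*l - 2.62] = -6.06*l^2 + 0.82*l + 6.38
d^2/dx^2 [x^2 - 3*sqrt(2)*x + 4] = 2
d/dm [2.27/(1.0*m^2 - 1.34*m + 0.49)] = (3.0418 - 4.54*m)/(1.0*m^2 - 1.34*m + 0.49)^2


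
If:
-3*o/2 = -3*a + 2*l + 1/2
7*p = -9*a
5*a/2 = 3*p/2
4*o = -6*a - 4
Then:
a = 0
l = 1/2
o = -1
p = 0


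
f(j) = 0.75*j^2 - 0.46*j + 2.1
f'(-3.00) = -4.96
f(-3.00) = 10.23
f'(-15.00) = -22.96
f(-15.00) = 177.75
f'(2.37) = 3.10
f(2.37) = 5.22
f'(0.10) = -0.31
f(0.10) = 2.06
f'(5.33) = 7.54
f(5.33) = 20.95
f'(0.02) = -0.43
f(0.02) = 2.09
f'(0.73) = 0.64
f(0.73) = 2.16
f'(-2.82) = -4.69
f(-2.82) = 9.36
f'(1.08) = 1.16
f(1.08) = 2.48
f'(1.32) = 1.52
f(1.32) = 2.80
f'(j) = 1.5*j - 0.46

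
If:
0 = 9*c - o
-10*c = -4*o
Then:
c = 0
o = 0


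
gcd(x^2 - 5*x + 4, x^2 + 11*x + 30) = 1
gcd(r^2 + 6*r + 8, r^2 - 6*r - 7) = 1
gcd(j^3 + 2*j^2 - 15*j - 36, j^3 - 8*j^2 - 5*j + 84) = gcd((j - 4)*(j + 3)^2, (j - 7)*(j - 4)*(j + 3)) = j^2 - j - 12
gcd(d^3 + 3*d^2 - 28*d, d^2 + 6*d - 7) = d + 7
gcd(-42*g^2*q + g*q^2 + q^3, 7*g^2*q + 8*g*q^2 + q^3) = 7*g*q + q^2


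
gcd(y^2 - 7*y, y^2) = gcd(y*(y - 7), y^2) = y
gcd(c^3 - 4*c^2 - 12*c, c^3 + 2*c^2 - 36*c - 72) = c^2 - 4*c - 12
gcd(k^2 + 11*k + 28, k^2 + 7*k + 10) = 1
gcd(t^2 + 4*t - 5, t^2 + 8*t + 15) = t + 5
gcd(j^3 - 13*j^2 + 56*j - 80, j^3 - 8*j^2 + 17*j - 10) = j - 5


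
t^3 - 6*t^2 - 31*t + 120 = (t - 8)*(t - 3)*(t + 5)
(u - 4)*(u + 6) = u^2 + 2*u - 24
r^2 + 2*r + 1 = (r + 1)^2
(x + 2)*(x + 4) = x^2 + 6*x + 8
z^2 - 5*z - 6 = (z - 6)*(z + 1)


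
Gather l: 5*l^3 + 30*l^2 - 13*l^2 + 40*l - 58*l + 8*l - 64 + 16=5*l^3 + 17*l^2 - 10*l - 48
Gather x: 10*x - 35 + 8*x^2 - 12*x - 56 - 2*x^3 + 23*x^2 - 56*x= -2*x^3 + 31*x^2 - 58*x - 91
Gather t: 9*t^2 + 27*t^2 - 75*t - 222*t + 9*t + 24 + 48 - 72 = 36*t^2 - 288*t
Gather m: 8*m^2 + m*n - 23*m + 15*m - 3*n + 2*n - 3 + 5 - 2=8*m^2 + m*(n - 8) - n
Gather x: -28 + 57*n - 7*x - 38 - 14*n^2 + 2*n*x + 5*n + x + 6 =-14*n^2 + 62*n + x*(2*n - 6) - 60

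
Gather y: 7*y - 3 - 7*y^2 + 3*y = -7*y^2 + 10*y - 3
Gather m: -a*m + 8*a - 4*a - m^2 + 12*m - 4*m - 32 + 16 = 4*a - m^2 + m*(8 - a) - 16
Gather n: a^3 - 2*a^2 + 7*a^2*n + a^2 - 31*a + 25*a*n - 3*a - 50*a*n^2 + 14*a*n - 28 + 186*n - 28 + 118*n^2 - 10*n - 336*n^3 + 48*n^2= a^3 - a^2 - 34*a - 336*n^3 + n^2*(166 - 50*a) + n*(7*a^2 + 39*a + 176) - 56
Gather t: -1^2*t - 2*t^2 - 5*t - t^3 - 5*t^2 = -t^3 - 7*t^2 - 6*t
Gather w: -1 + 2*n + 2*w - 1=2*n + 2*w - 2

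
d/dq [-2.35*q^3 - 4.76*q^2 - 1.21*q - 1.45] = -7.05*q^2 - 9.52*q - 1.21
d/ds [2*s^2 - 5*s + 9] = 4*s - 5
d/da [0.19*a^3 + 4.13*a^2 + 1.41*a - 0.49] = 0.57*a^2 + 8.26*a + 1.41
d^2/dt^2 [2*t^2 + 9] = 4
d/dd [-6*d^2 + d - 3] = 1 - 12*d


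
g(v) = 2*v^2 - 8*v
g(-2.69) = 35.99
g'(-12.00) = -56.00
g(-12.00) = 384.00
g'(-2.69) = -18.76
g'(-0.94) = -11.76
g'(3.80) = 7.20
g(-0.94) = 9.29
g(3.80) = -1.52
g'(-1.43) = -13.72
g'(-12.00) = -56.00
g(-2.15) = 26.44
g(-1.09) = 11.10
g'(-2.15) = -16.60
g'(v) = 4*v - 8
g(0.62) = -4.19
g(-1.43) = 15.53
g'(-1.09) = -12.36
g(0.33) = -2.42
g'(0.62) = -5.52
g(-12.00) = 384.00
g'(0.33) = -6.68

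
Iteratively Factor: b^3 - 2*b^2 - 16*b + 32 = (b - 2)*(b^2 - 16) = (b - 4)*(b - 2)*(b + 4)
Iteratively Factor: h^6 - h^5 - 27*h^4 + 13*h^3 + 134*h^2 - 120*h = (h - 2)*(h^5 + h^4 - 25*h^3 - 37*h^2 + 60*h) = (h - 2)*(h + 4)*(h^4 - 3*h^3 - 13*h^2 + 15*h) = (h - 5)*(h - 2)*(h + 4)*(h^3 + 2*h^2 - 3*h) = (h - 5)*(h - 2)*(h + 3)*(h + 4)*(h^2 - h) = (h - 5)*(h - 2)*(h - 1)*(h + 3)*(h + 4)*(h)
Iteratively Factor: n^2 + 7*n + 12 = (n + 3)*(n + 4)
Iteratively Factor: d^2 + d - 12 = (d + 4)*(d - 3)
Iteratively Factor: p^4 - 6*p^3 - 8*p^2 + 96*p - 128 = (p - 4)*(p^3 - 2*p^2 - 16*p + 32) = (p - 4)*(p - 2)*(p^2 - 16) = (p - 4)^2*(p - 2)*(p + 4)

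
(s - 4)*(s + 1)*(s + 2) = s^3 - s^2 - 10*s - 8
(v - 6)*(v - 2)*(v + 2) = v^3 - 6*v^2 - 4*v + 24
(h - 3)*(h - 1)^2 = h^3 - 5*h^2 + 7*h - 3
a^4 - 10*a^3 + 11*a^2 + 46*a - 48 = (a - 8)*(a - 3)*(a - 1)*(a + 2)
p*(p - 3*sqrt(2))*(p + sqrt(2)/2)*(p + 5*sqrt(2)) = p^4 + 5*sqrt(2)*p^3/2 - 28*p^2 - 15*sqrt(2)*p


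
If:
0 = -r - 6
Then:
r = -6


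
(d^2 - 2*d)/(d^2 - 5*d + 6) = d/(d - 3)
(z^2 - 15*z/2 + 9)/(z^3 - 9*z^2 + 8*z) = (z^2 - 15*z/2 + 9)/(z*(z^2 - 9*z + 8))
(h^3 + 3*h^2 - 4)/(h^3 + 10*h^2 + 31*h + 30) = (h^2 + h - 2)/(h^2 + 8*h + 15)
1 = 1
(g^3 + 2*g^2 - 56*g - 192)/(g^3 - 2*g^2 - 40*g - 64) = (g + 6)/(g + 2)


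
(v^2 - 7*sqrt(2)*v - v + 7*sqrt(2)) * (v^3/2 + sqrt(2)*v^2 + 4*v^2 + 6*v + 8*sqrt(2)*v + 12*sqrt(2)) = v^5/2 - 5*sqrt(2)*v^4/2 + 7*v^4/2 - 35*sqrt(2)*v^3/2 - 12*v^3 - 104*v^2 - 10*sqrt(2)*v^2 - 56*v + 30*sqrt(2)*v + 168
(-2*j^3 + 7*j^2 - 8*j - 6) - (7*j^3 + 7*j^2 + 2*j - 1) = -9*j^3 - 10*j - 5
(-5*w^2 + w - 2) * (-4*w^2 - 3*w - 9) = 20*w^4 + 11*w^3 + 50*w^2 - 3*w + 18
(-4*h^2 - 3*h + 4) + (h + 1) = -4*h^2 - 2*h + 5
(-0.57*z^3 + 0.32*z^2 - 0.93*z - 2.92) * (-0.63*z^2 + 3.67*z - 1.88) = 0.3591*z^5 - 2.2935*z^4 + 2.8319*z^3 - 2.1751*z^2 - 8.968*z + 5.4896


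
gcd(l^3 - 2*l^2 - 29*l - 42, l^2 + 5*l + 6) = l^2 + 5*l + 6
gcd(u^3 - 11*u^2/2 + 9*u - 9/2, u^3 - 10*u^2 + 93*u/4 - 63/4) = u - 3/2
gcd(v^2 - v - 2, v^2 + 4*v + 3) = v + 1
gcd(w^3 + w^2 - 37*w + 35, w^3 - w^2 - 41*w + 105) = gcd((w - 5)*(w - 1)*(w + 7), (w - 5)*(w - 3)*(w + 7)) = w^2 + 2*w - 35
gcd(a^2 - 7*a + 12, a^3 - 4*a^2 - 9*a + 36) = a^2 - 7*a + 12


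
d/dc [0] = 0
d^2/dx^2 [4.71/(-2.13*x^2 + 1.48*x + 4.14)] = (-42.737598*x^2 + 29.695608*x + 4.71*(4.26*x - 1.48)*(8.52*x - 2.96) + 83.067444)/(-2.13*x^2 + 1.48*x + 4.14)^3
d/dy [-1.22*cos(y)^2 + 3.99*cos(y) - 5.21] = (2.44*cos(y) - 3.99)*sin(y)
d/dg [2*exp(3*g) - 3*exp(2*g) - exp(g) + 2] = (6*exp(2*g) - 6*exp(g) - 1)*exp(g)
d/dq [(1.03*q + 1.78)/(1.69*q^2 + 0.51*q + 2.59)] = (-1.7407*q^2 - 6.0164*q + 1.7599)/(2.8561*q^4 + 1.7238*q^3 + 9.0143*q^2 + 2.6418*q + 6.7081)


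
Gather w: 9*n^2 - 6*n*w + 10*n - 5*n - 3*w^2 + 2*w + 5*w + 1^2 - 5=9*n^2 + 5*n - 3*w^2 + w*(7 - 6*n) - 4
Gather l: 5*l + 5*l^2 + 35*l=5*l^2 + 40*l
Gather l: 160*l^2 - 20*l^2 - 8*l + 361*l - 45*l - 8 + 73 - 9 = 140*l^2 + 308*l + 56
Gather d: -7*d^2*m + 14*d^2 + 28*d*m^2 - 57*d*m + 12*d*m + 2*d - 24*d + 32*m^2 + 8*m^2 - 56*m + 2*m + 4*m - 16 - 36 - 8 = d^2*(14 - 7*m) + d*(28*m^2 - 45*m - 22) + 40*m^2 - 50*m - 60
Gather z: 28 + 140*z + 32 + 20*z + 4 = 160*z + 64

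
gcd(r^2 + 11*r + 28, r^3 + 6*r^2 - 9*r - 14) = r + 7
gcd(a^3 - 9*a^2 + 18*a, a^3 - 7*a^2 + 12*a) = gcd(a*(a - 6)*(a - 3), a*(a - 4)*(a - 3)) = a^2 - 3*a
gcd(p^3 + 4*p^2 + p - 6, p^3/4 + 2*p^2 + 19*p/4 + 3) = p + 3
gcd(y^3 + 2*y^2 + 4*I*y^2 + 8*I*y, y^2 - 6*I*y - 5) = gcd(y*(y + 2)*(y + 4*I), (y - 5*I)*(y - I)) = 1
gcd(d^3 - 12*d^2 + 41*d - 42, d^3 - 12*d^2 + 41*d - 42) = d^3 - 12*d^2 + 41*d - 42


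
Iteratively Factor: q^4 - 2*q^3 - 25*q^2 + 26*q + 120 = (q + 4)*(q^3 - 6*q^2 - q + 30) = (q - 3)*(q + 4)*(q^2 - 3*q - 10) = (q - 3)*(q + 2)*(q + 4)*(q - 5)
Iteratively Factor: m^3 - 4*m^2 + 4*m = (m - 2)*(m^2 - 2*m) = m*(m - 2)*(m - 2)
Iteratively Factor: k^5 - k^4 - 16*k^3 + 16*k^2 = (k)*(k^4 - k^3 - 16*k^2 + 16*k) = k*(k - 1)*(k^3 - 16*k) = k*(k - 1)*(k + 4)*(k^2 - 4*k) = k^2*(k - 1)*(k + 4)*(k - 4)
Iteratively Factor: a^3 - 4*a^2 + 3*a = (a - 3)*(a^2 - a) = a*(a - 3)*(a - 1)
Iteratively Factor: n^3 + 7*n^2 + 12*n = (n)*(n^2 + 7*n + 12) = n*(n + 3)*(n + 4)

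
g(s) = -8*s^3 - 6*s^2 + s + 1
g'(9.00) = -2051.00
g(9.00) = -6308.00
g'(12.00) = -3599.00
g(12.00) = -14675.00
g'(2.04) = -123.36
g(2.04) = -89.85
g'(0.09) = -0.27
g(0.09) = 1.04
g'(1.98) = -116.85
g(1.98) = -82.64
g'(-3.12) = -195.19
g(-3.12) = 182.44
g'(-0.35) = 2.26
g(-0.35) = 0.26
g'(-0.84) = -5.85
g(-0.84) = 0.67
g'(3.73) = -377.67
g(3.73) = -493.91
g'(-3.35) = -228.14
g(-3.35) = 231.08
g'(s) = -24*s^2 - 12*s + 1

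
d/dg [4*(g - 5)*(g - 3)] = 8*g - 32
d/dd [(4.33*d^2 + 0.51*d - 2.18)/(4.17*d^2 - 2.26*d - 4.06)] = (-11.9125*d^2 - 16.9784*d - 6.9974)/(17.3889*d^4 - 18.8484*d^3 - 28.7528*d^2 + 18.3512*d + 16.4836)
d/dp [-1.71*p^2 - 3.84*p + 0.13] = -3.42*p - 3.84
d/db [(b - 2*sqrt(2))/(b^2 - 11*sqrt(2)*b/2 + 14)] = 2*(-b^2 + 4*sqrt(2)*b - 8)/(2*b^4 - 22*sqrt(2)*b^3 + 177*b^2 - 308*sqrt(2)*b + 392)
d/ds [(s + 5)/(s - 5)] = -10/(s - 5)^2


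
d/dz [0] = 0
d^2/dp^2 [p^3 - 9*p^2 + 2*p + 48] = 6*p - 18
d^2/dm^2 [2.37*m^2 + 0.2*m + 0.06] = 4.74000000000000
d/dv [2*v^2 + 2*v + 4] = 4*v + 2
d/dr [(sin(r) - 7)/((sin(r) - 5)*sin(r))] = (-cos(r) + 14/tan(r) - 35*cos(r)/sin(r)^2)/(sin(r) - 5)^2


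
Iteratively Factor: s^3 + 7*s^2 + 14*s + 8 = (s + 1)*(s^2 + 6*s + 8) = (s + 1)*(s + 2)*(s + 4)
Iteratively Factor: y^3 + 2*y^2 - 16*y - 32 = (y - 4)*(y^2 + 6*y + 8) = (y - 4)*(y + 2)*(y + 4)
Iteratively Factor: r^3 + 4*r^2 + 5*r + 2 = (r + 2)*(r^2 + 2*r + 1) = (r + 1)*(r + 2)*(r + 1)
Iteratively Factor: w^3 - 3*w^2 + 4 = (w + 1)*(w^2 - 4*w + 4) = (w - 2)*(w + 1)*(w - 2)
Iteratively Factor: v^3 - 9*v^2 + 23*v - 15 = (v - 3)*(v^2 - 6*v + 5) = (v - 3)*(v - 1)*(v - 5)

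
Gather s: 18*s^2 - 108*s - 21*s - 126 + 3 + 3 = 18*s^2 - 129*s - 120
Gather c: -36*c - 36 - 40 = -36*c - 76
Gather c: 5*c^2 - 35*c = 5*c^2 - 35*c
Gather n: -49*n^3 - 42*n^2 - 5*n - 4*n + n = -49*n^3 - 42*n^2 - 8*n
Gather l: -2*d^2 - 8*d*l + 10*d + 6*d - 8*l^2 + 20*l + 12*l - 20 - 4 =-2*d^2 + 16*d - 8*l^2 + l*(32 - 8*d) - 24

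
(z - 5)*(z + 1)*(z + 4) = z^3 - 21*z - 20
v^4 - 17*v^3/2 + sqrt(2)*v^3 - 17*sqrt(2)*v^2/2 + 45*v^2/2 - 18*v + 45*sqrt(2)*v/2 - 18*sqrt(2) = (v - 4)*(v - 3)*(v - 3/2)*(v + sqrt(2))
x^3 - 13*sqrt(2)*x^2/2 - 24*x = x*(x - 8*sqrt(2))*(x + 3*sqrt(2)/2)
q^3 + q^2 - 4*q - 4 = (q - 2)*(q + 1)*(q + 2)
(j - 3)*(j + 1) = j^2 - 2*j - 3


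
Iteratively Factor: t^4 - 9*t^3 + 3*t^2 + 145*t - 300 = (t - 5)*(t^3 - 4*t^2 - 17*t + 60) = (t - 5)*(t - 3)*(t^2 - t - 20) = (t - 5)*(t - 3)*(t + 4)*(t - 5)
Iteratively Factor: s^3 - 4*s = (s - 2)*(s^2 + 2*s) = s*(s - 2)*(s + 2)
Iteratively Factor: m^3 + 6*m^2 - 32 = (m + 4)*(m^2 + 2*m - 8) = (m - 2)*(m + 4)*(m + 4)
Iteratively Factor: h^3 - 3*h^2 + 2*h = (h)*(h^2 - 3*h + 2) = h*(h - 1)*(h - 2)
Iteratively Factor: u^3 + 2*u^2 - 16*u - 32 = (u + 2)*(u^2 - 16) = (u - 4)*(u + 2)*(u + 4)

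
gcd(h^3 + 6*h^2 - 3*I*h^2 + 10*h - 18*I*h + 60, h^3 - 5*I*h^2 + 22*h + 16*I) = h + 2*I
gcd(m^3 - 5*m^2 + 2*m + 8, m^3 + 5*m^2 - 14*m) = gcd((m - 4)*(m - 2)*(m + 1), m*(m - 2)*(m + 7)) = m - 2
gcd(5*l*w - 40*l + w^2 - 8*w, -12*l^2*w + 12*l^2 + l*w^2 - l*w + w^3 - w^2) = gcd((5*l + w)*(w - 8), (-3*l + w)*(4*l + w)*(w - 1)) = 1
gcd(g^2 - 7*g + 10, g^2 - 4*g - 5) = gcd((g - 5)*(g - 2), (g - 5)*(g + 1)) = g - 5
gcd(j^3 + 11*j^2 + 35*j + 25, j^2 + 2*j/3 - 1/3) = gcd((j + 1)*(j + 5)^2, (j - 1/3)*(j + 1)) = j + 1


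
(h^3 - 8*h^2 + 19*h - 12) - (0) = h^3 - 8*h^2 + 19*h - 12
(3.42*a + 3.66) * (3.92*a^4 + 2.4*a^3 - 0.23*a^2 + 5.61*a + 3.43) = 13.4064*a^5 + 22.5552*a^4 + 7.9974*a^3 + 18.3444*a^2 + 32.2632*a + 12.5538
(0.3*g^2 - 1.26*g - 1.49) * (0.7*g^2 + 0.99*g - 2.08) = 0.21*g^4 - 0.585*g^3 - 2.9144*g^2 + 1.1457*g + 3.0992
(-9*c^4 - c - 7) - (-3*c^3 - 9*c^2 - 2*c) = -9*c^4 + 3*c^3 + 9*c^2 + c - 7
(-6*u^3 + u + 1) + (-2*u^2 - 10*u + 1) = -6*u^3 - 2*u^2 - 9*u + 2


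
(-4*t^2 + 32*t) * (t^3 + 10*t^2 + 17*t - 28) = -4*t^5 - 8*t^4 + 252*t^3 + 656*t^2 - 896*t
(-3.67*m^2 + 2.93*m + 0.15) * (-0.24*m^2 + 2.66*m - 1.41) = 0.8808*m^4 - 10.4654*m^3 + 12.9325*m^2 - 3.7323*m - 0.2115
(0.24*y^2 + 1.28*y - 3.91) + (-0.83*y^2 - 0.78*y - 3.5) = -0.59*y^2 + 0.5*y - 7.41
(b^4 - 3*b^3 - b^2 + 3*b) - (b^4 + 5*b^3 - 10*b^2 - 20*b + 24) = -8*b^3 + 9*b^2 + 23*b - 24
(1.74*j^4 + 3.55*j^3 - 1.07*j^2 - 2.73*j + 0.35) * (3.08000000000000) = 5.3592*j^4 + 10.934*j^3 - 3.2956*j^2 - 8.4084*j + 1.078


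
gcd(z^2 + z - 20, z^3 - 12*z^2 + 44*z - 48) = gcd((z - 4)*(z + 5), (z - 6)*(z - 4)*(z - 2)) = z - 4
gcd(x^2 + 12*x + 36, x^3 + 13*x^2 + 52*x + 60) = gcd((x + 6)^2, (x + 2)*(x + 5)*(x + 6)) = x + 6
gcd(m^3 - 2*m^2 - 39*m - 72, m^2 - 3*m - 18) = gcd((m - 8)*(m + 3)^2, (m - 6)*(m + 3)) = m + 3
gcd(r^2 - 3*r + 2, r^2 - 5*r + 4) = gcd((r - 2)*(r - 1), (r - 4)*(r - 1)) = r - 1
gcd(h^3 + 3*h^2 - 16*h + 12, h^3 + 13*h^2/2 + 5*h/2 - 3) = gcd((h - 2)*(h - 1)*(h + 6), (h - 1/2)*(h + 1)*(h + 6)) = h + 6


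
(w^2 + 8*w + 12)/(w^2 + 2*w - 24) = (w + 2)/(w - 4)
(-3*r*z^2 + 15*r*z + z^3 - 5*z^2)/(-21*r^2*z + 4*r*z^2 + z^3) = (z - 5)/(7*r + z)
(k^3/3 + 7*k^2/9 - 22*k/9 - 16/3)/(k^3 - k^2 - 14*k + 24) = (3*k^3 + 7*k^2 - 22*k - 48)/(9*(k^3 - k^2 - 14*k + 24))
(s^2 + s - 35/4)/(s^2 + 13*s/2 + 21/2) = (s - 5/2)/(s + 3)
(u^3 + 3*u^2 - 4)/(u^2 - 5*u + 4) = (u^2 + 4*u + 4)/(u - 4)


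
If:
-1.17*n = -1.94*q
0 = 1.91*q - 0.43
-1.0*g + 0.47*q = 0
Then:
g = 0.11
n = 0.37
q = 0.23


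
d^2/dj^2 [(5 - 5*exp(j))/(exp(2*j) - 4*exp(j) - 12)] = 5*(-exp(4*j) - 84*exp(2*j) + 112*exp(j) - 192)*exp(j)/(exp(6*j) - 12*exp(5*j) + 12*exp(4*j) + 224*exp(3*j) - 144*exp(2*j) - 1728*exp(j) - 1728)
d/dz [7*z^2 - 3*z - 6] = 14*z - 3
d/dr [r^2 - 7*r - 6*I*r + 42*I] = 2*r - 7 - 6*I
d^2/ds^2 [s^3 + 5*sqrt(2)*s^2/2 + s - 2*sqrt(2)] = 6*s + 5*sqrt(2)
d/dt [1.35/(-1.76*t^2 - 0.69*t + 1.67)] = (4.752*t + 0.9315)/(1.76*t^2 + 0.69*t - 1.67)^2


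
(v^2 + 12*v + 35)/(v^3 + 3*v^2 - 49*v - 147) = (v + 5)/(v^2 - 4*v - 21)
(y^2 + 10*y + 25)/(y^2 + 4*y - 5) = (y + 5)/(y - 1)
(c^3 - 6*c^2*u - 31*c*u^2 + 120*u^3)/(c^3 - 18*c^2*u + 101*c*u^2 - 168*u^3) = (-c - 5*u)/(-c + 7*u)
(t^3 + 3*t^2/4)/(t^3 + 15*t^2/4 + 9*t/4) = t/(t + 3)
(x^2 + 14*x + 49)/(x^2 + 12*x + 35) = (x + 7)/(x + 5)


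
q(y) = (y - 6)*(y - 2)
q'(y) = 2*y - 8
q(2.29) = -1.08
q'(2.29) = -3.42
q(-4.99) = 76.82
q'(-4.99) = -17.98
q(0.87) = 5.80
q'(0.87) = -6.26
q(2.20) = -0.76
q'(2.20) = -3.60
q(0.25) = 10.06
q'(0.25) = -7.50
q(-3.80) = 56.84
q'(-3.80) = -15.60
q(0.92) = 5.49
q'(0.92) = -6.16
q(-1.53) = 26.58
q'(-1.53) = -11.06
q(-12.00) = 252.00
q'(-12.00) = -32.00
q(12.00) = 60.00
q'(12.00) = 16.00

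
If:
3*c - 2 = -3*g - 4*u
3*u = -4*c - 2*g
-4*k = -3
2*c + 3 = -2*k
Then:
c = -9/4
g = -39/4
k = 3/4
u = 19/2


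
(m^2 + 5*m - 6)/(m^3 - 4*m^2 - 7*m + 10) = (m + 6)/(m^2 - 3*m - 10)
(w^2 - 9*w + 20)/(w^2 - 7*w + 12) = (w - 5)/(w - 3)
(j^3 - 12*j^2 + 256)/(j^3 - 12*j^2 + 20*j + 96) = (j^2 - 4*j - 32)/(j^2 - 4*j - 12)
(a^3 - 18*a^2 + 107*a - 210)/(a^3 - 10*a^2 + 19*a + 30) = (a - 7)/(a + 1)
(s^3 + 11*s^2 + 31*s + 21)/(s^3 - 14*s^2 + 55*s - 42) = (s^3 + 11*s^2 + 31*s + 21)/(s^3 - 14*s^2 + 55*s - 42)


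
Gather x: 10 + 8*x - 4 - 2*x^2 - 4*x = -2*x^2 + 4*x + 6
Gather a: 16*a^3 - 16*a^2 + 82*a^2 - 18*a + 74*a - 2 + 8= 16*a^3 + 66*a^2 + 56*a + 6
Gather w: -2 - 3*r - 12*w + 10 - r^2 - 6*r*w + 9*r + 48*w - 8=-r^2 + 6*r + w*(36 - 6*r)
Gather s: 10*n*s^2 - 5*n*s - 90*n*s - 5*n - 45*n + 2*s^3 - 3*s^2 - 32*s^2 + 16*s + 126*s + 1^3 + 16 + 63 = -50*n + 2*s^3 + s^2*(10*n - 35) + s*(142 - 95*n) + 80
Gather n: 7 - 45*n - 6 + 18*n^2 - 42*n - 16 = 18*n^2 - 87*n - 15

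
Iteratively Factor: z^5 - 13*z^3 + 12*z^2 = (z + 4)*(z^4 - 4*z^3 + 3*z^2) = z*(z + 4)*(z^3 - 4*z^2 + 3*z) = z^2*(z + 4)*(z^2 - 4*z + 3) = z^2*(z - 1)*(z + 4)*(z - 3)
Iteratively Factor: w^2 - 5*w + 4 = (w - 1)*(w - 4)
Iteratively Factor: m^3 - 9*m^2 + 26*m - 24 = (m - 3)*(m^2 - 6*m + 8) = (m - 4)*(m - 3)*(m - 2)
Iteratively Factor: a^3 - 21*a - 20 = (a + 4)*(a^2 - 4*a - 5) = (a + 1)*(a + 4)*(a - 5)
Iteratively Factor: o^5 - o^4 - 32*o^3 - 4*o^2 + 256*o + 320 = (o - 5)*(o^4 + 4*o^3 - 12*o^2 - 64*o - 64) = (o - 5)*(o + 2)*(o^3 + 2*o^2 - 16*o - 32) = (o - 5)*(o + 2)*(o + 4)*(o^2 - 2*o - 8) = (o - 5)*(o - 4)*(o + 2)*(o + 4)*(o + 2)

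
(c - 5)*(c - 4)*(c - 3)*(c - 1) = c^4 - 13*c^3 + 59*c^2 - 107*c + 60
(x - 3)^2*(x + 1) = x^3 - 5*x^2 + 3*x + 9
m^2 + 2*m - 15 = (m - 3)*(m + 5)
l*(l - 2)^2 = l^3 - 4*l^2 + 4*l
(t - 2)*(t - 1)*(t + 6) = t^3 + 3*t^2 - 16*t + 12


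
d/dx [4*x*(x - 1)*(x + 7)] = 12*x^2 + 48*x - 28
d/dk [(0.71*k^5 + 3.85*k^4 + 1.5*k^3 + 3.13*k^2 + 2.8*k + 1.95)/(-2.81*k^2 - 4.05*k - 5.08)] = (-5.9853*k^6 - 33.139*k^5 - 69.0265*k^4 - 90.382*k^3 - 27.6685*k^2 - 20.8418*k - 6.3265)/(7.8961*k^4 + 22.761*k^3 + 44.9521*k^2 + 41.148*k + 25.8064)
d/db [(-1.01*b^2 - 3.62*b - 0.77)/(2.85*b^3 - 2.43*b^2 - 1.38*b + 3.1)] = (2.8785*b^4 + 20.634*b^3 - 0.8193*b^2 - 10.0042*b - 12.2846)/(8.1225*b^6 - 13.851*b^5 - 1.9611*b^4 + 24.3768*b^3 - 13.1616*b^2 - 8.556*b + 9.61)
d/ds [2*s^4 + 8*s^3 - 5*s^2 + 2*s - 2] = 8*s^3 + 24*s^2 - 10*s + 2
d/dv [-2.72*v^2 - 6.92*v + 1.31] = -5.44*v - 6.92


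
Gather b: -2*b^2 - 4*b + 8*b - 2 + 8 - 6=-2*b^2 + 4*b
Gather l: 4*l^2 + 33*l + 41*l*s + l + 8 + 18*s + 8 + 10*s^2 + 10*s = 4*l^2 + l*(41*s + 34) + 10*s^2 + 28*s + 16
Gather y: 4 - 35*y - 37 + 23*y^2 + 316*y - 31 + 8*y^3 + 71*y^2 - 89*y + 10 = 8*y^3 + 94*y^2 + 192*y - 54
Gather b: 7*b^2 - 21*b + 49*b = 7*b^2 + 28*b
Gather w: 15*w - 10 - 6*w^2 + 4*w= -6*w^2 + 19*w - 10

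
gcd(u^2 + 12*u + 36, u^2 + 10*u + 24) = u + 6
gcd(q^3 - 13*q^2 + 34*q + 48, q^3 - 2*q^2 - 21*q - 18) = q^2 - 5*q - 6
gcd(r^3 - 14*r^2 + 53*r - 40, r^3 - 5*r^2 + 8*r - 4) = r - 1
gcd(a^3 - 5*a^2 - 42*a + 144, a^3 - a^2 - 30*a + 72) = a^2 + 3*a - 18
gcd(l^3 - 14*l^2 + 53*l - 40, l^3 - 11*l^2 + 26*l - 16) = l^2 - 9*l + 8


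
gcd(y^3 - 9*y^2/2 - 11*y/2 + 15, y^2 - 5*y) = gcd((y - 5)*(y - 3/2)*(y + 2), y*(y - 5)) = y - 5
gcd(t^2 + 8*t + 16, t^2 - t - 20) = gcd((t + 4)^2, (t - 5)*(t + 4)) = t + 4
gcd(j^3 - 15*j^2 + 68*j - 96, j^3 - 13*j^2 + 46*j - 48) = j^2 - 11*j + 24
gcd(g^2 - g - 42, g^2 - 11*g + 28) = g - 7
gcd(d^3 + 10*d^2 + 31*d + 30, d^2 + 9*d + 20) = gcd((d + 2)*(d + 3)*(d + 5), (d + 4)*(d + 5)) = d + 5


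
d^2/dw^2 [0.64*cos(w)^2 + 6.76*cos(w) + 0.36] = -6.76*cos(w) - 1.28*cos(2*w)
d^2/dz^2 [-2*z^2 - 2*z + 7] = -4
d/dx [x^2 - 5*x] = 2*x - 5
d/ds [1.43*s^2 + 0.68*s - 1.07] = 2.86*s + 0.68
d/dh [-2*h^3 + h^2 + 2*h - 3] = -6*h^2 + 2*h + 2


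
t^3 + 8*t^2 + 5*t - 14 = (t - 1)*(t + 2)*(t + 7)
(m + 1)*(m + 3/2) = m^2 + 5*m/2 + 3/2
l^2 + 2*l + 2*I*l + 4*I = (l + 2)*(l + 2*I)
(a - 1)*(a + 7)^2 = a^3 + 13*a^2 + 35*a - 49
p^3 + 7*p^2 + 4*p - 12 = (p - 1)*(p + 2)*(p + 6)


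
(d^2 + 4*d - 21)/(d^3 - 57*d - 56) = (d - 3)/(d^2 - 7*d - 8)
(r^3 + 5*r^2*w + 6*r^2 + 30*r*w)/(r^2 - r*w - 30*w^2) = r*(r + 6)/(r - 6*w)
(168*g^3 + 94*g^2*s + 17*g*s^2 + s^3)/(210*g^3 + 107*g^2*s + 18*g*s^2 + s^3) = (4*g + s)/(5*g + s)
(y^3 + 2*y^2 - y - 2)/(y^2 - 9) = (y^3 + 2*y^2 - y - 2)/(y^2 - 9)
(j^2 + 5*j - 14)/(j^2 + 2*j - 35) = (j - 2)/(j - 5)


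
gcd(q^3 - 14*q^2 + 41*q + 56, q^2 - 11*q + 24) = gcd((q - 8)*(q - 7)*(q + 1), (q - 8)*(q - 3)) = q - 8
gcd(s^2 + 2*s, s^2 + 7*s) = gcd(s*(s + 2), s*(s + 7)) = s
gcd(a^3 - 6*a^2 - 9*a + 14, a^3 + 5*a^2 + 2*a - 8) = a^2 + a - 2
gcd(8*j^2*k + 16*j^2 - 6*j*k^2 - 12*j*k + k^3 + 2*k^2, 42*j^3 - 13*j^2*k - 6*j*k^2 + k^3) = 2*j - k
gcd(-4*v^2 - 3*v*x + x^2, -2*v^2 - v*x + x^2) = v + x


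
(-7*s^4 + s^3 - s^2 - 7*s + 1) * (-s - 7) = 7*s^5 + 48*s^4 - 6*s^3 + 14*s^2 + 48*s - 7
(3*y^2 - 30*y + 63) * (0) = 0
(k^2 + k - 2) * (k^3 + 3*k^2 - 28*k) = k^5 + 4*k^4 - 27*k^3 - 34*k^2 + 56*k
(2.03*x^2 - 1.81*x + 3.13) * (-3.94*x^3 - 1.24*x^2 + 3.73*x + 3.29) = -7.9982*x^5 + 4.6142*x^4 - 2.5159*x^3 - 3.9538*x^2 + 5.72*x + 10.2977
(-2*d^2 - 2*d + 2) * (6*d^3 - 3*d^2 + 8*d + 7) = -12*d^5 - 6*d^4 + 2*d^3 - 36*d^2 + 2*d + 14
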